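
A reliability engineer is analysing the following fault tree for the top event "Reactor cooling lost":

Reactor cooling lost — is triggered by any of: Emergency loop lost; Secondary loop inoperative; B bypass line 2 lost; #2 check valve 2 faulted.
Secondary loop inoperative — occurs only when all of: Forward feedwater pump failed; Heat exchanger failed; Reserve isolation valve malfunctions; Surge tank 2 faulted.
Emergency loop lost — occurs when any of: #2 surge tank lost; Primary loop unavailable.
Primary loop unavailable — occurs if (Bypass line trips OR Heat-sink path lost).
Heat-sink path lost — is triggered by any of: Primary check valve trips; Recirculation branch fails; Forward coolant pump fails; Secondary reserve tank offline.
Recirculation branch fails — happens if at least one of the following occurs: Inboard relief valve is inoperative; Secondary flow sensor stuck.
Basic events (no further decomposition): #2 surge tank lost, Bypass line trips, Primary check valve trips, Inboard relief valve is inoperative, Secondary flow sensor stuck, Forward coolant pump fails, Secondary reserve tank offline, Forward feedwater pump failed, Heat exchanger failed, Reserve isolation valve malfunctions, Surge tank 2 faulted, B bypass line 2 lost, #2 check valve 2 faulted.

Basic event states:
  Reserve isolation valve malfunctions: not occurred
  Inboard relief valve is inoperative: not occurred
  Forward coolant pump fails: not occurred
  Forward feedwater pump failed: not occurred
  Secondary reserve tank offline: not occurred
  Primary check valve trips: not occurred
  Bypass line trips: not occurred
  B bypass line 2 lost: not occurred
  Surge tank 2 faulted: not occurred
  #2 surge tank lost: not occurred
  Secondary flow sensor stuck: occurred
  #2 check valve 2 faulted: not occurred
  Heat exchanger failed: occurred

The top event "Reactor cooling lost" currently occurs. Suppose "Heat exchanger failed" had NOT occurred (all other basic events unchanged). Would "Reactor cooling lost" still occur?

Counterfactual: set "Heat exchanger failed" to not occurred.
Recirculation branch fails [OR]: Inboard relief valve is inoperative=not, Secondary flow sensor stuck=occurs → at least one input occurs → occurs.
Heat-sink path lost [OR]: Primary check valve trips=not, Recirculation branch fails=occurs, Forward coolant pump fails=not, Secondary reserve tank offline=not → at least one input occurs → occurs.
Primary loop unavailable [OR]: Bypass line trips=not, Heat-sink path lost=occurs → at least one input occurs → occurs.
Emergency loop lost [OR]: #2 surge tank lost=not, Primary loop unavailable=occurs → at least one input occurs → occurs.
Secondary loop inoperative [AND]: Forward feedwater pump failed=not, Heat exchanger failed=not, Reserve isolation valve malfunctions=not, Surge tank 2 faulted=not → not all inputs occur → does not occur.
Reactor cooling lost [OR]: Emergency loop lost=occurs, Secondary loop inoperative=not, B bypass line 2 lost=not, #2 check valve 2 faulted=not → at least one input occurs → occurs.

Yes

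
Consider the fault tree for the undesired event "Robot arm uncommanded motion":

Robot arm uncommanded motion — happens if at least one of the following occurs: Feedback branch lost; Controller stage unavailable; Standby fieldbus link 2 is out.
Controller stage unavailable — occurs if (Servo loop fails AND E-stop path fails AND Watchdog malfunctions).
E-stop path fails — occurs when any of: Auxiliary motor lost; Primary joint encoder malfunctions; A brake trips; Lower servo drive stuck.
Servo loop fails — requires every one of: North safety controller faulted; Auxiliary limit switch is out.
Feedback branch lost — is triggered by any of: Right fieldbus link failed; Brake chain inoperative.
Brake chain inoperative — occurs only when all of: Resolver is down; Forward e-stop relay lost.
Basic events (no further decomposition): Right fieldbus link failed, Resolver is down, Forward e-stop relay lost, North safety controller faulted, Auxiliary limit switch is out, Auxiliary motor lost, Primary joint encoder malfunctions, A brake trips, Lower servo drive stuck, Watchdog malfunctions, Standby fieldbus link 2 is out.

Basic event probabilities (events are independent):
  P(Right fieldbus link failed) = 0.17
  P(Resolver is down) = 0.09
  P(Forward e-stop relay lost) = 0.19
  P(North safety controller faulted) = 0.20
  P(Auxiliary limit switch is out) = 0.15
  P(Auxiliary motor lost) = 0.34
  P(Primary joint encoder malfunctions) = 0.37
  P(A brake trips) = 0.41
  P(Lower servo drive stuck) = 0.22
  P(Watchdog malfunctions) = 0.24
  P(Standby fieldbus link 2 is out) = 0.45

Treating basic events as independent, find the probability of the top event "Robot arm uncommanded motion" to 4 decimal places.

P(Brake chain inoperative) [AND] = 0.09 × 0.19 = 0.017100
P(Feedback branch lost) [OR] = 1 − (1−0.17) × (1−0.017100) = 0.184193
P(Servo loop fails) [AND] = 0.20 × 0.15 = 0.030000
P(E-stop path fails) [OR] = 1 − (1−0.34) × (1−0.37) × (1−0.41) × (1−0.22) = 0.808649
P(Controller stage unavailable) [AND] = 0.030000 × 0.808649 × 0.24 = 0.005822
P(Robot arm uncommanded motion) [OR] = 1 − (1−0.184193) × (1−0.005822) × (1−0.45) = 0.553918
Rounded to 4 decimal places: P(Robot arm uncommanded motion) ≈ 0.5539.

0.5539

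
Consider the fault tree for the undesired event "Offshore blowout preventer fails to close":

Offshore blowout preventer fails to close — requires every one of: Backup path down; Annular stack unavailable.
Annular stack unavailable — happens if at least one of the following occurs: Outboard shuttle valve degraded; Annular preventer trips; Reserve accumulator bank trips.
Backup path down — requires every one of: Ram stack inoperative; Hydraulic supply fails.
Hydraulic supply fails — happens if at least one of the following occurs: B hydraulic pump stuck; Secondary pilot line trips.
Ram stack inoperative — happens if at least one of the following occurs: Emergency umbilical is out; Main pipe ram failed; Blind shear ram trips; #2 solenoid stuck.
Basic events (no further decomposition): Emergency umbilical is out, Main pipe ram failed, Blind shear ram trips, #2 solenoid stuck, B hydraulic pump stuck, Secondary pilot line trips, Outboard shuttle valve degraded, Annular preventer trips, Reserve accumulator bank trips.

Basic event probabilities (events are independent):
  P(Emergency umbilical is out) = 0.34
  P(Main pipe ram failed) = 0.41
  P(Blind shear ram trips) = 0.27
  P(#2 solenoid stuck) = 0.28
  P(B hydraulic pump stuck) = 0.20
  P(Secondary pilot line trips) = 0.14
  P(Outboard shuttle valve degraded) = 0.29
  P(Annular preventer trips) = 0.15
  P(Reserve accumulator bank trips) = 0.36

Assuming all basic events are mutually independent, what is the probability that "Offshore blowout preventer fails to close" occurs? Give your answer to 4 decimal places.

P(Ram stack inoperative) [OR] = 1 − (1−0.34) × (1−0.41) × (1−0.27) × (1−0.28) = 0.795331
P(Hydraulic supply fails) [OR] = 1 − (1−0.20) × (1−0.14) = 0.312000
P(Backup path down) [AND] = 0.795331 × 0.312000 = 0.248143
P(Annular stack unavailable) [OR] = 1 − (1−0.29) × (1−0.15) × (1−0.36) = 0.613760
P(Offshore blowout preventer fails to close) [AND] = 0.248143 × 0.613760 = 0.152300
Rounded to 4 decimal places: P(Offshore blowout preventer fails to close) ≈ 0.1523.

0.1523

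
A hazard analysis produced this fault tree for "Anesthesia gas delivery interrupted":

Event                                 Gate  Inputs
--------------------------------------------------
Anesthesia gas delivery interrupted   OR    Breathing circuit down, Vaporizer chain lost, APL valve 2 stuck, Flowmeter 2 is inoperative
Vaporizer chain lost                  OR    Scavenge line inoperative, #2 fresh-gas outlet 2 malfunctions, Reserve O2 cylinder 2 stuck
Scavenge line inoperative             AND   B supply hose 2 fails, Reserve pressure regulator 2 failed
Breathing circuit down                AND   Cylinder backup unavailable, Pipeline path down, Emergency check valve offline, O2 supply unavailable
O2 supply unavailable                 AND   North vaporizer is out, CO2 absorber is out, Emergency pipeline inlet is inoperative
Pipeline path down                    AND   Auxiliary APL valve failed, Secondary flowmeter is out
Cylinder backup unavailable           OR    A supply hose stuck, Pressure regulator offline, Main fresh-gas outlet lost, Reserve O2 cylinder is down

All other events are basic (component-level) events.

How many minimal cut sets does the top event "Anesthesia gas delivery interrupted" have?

Cylinder backup unavailable [OR]: union of children's cut sets → 4 cut set(s).
Pipeline path down [AND]: one cut set from each child combined → 1 × 1 = 1 cut set(s).
O2 supply unavailable [AND]: one cut set from each child combined → 1 × 1 × 1 = 1 cut set(s).
Breathing circuit down [AND]: one cut set from each child combined → 4 × 1 × 1 × 1 = 4 cut set(s).
Scavenge line inoperative [AND]: one cut set from each child combined → 1 × 1 = 1 cut set(s).
Vaporizer chain lost [OR]: union of children's cut sets → 3 cut set(s).
Anesthesia gas delivery interrupted [OR]: union of children's cut sets → 9 cut set(s).
Minimal cut sets: {A supply hose stuck, Auxiliary APL valve failed, CO2 absorber is out, Emergency check valve offline, Emergency pipeline inlet is inoperative, North vaporizer is out, Secondary flowmeter is out}; {Auxiliary APL valve failed, CO2 absorber is out, Emergency check valve offline, Emergency pipeline inlet is inoperative, North vaporizer is out, Pressure regulator offline, Secondary flowmeter is out}; {Auxiliary APL valve failed, CO2 absorber is out, Emergency check valve offline, Emergency pipeline inlet is inoperative, Main fresh-gas outlet lost, North vaporizer is out, Secondary flowmeter is out}; {Auxiliary APL valve failed, CO2 absorber is out, Emergency check valve offline, Emergency pipeline inlet is inoperative, North vaporizer is out, Reserve O2 cylinder is down, Secondary flowmeter is out}; {B supply hose 2 fails, Reserve pressure regulator 2 failed}; {#2 fresh-gas outlet 2 malfunctions}; {Reserve O2 cylinder 2 stuck}; {APL valve 2 stuck}; {Flowmeter 2 is inoperative}.

9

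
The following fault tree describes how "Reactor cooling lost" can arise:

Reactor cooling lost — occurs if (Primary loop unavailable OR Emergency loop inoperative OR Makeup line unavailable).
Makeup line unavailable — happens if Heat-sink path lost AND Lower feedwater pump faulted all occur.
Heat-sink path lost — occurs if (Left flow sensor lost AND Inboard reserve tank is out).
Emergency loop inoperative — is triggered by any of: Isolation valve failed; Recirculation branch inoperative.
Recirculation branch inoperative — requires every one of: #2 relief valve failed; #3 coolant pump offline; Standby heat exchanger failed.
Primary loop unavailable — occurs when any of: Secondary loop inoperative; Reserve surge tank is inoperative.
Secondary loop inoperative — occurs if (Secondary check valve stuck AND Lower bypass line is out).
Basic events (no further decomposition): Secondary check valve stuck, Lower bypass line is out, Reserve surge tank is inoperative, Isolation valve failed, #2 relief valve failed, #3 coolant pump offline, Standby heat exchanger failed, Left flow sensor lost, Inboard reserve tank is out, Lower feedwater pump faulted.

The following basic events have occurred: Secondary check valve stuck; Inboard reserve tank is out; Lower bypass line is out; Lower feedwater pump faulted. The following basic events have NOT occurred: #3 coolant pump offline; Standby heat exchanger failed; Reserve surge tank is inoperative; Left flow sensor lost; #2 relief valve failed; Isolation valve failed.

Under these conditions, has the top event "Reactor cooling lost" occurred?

Yes

Secondary loop inoperative [AND]: Secondary check valve stuck=occurs, Lower bypass line is out=occurs → all inputs occur → occurs.
Primary loop unavailable [OR]: Secondary loop inoperative=occurs, Reserve surge tank is inoperative=not → at least one input occurs → occurs.
Recirculation branch inoperative [AND]: #2 relief valve failed=not, #3 coolant pump offline=not, Standby heat exchanger failed=not → not all inputs occur → does not occur.
Emergency loop inoperative [OR]: Isolation valve failed=not, Recirculation branch inoperative=not → no input occurs → does not occur.
Heat-sink path lost [AND]: Left flow sensor lost=not, Inboard reserve tank is out=occurs → not all inputs occur → does not occur.
Makeup line unavailable [AND]: Heat-sink path lost=not, Lower feedwater pump faulted=occurs → not all inputs occur → does not occur.
Reactor cooling lost [OR]: Primary loop unavailable=occurs, Emergency loop inoperative=not, Makeup line unavailable=not → at least one input occurs → occurs.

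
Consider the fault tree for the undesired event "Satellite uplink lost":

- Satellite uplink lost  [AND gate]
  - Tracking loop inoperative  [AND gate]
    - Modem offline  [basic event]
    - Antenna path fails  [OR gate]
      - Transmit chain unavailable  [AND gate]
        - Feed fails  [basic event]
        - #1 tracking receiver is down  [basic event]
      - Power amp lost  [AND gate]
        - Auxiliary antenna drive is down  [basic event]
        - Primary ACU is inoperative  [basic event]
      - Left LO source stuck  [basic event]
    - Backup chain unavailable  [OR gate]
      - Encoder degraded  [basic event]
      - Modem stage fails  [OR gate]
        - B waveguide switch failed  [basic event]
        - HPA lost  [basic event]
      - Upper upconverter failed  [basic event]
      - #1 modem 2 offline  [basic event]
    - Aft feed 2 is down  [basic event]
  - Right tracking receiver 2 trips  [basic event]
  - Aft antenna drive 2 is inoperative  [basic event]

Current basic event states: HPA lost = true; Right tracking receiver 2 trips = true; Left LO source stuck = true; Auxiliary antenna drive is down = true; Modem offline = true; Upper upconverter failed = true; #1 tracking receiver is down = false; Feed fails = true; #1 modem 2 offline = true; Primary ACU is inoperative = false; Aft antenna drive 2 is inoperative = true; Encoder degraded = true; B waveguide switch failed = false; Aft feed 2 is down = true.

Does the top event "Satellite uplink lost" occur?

Yes

Transmit chain unavailable [AND]: Feed fails=occurs, #1 tracking receiver is down=not → not all inputs occur → does not occur.
Power amp lost [AND]: Auxiliary antenna drive is down=occurs, Primary ACU is inoperative=not → not all inputs occur → does not occur.
Antenna path fails [OR]: Transmit chain unavailable=not, Power amp lost=not, Left LO source stuck=occurs → at least one input occurs → occurs.
Modem stage fails [OR]: B waveguide switch failed=not, HPA lost=occurs → at least one input occurs → occurs.
Backup chain unavailable [OR]: Encoder degraded=occurs, Modem stage fails=occurs, Upper upconverter failed=occurs, #1 modem 2 offline=occurs → at least one input occurs → occurs.
Tracking loop inoperative [AND]: Modem offline=occurs, Antenna path fails=occurs, Backup chain unavailable=occurs, Aft feed 2 is down=occurs → all inputs occur → occurs.
Satellite uplink lost [AND]: Tracking loop inoperative=occurs, Right tracking receiver 2 trips=occurs, Aft antenna drive 2 is inoperative=occurs → all inputs occur → occurs.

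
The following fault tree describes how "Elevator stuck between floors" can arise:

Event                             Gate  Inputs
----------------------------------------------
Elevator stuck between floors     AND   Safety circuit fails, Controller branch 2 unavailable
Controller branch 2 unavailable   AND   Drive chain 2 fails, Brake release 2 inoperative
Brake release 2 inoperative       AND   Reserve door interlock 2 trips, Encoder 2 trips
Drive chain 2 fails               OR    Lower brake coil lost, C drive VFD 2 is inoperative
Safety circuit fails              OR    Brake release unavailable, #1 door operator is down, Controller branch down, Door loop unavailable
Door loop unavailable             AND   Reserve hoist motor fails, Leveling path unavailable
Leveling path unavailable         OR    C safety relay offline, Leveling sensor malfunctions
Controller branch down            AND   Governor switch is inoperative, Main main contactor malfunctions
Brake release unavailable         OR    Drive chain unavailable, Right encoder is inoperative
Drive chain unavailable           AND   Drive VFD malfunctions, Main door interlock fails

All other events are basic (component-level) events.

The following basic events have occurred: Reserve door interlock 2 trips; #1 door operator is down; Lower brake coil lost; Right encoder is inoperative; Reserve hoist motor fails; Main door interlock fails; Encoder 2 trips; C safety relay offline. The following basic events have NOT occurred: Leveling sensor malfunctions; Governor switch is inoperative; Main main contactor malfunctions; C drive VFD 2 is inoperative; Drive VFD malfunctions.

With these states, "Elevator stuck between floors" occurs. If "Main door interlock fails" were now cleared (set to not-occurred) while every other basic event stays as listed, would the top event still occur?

Counterfactual: set "Main door interlock fails" to not occurred.
Drive chain unavailable [AND]: Drive VFD malfunctions=not, Main door interlock fails=not → not all inputs occur → does not occur.
Brake release unavailable [OR]: Drive chain unavailable=not, Right encoder is inoperative=occurs → at least one input occurs → occurs.
Controller branch down [AND]: Governor switch is inoperative=not, Main main contactor malfunctions=not → not all inputs occur → does not occur.
Leveling path unavailable [OR]: C safety relay offline=occurs, Leveling sensor malfunctions=not → at least one input occurs → occurs.
Door loop unavailable [AND]: Reserve hoist motor fails=occurs, Leveling path unavailable=occurs → all inputs occur → occurs.
Safety circuit fails [OR]: Brake release unavailable=occurs, #1 door operator is down=occurs, Controller branch down=not, Door loop unavailable=occurs → at least one input occurs → occurs.
Drive chain 2 fails [OR]: Lower brake coil lost=occurs, C drive VFD 2 is inoperative=not → at least one input occurs → occurs.
Brake release 2 inoperative [AND]: Reserve door interlock 2 trips=occurs, Encoder 2 trips=occurs → all inputs occur → occurs.
Controller branch 2 unavailable [AND]: Drive chain 2 fails=occurs, Brake release 2 inoperative=occurs → all inputs occur → occurs.
Elevator stuck between floors [AND]: Safety circuit fails=occurs, Controller branch 2 unavailable=occurs → all inputs occur → occurs.

Yes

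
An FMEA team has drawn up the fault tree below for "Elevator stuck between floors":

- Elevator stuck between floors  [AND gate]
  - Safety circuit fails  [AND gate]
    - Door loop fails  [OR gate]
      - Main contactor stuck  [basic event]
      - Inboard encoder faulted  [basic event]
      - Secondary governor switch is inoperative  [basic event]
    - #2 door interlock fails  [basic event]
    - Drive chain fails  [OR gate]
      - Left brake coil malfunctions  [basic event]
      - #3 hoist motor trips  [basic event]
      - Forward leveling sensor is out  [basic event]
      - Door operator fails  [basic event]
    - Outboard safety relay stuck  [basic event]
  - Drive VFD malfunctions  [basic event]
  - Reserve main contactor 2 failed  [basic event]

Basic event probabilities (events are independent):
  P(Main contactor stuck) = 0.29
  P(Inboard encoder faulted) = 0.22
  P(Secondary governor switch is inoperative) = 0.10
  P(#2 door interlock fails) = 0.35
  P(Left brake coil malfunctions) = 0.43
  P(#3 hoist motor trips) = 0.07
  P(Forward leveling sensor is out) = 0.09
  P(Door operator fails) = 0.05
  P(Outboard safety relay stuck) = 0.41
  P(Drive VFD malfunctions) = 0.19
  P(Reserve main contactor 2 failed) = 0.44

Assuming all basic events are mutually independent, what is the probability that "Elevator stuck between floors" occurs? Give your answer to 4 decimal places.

0.0033

P(Door loop fails) [OR] = 1 − (1−0.29) × (1−0.22) × (1−0.10) = 0.501580
P(Drive chain fails) [OR] = 1 − (1−0.43) × (1−0.07) × (1−0.09) × (1−0.05) = 0.541729
P(Safety circuit fails) [AND] = 0.501580 × 0.35 × 0.541729 × 0.41 = 0.038992
P(Elevator stuck between floors) [AND] = 0.038992 × 0.19 × 0.44 = 0.003260
Rounded to 4 decimal places: P(Elevator stuck between floors) ≈ 0.0033.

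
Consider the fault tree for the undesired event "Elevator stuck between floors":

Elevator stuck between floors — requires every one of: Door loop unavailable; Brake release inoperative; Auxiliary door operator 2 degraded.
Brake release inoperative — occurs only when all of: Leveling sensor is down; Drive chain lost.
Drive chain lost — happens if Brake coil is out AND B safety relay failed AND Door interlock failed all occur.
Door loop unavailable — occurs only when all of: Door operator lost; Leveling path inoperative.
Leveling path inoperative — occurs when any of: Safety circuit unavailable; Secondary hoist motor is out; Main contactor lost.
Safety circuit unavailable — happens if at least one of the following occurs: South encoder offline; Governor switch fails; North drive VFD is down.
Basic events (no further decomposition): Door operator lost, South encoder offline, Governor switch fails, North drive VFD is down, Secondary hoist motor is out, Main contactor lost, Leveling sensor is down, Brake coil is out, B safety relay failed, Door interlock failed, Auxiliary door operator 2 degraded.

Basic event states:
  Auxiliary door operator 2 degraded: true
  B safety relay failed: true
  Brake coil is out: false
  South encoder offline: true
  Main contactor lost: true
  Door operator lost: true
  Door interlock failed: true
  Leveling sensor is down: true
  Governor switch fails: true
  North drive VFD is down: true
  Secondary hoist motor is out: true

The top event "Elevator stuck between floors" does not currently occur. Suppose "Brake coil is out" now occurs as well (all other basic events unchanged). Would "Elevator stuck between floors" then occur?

Counterfactual: set "Brake coil is out" to occurred.
Safety circuit unavailable [OR]: South encoder offline=occurs, Governor switch fails=occurs, North drive VFD is down=occurs → at least one input occurs → occurs.
Leveling path inoperative [OR]: Safety circuit unavailable=occurs, Secondary hoist motor is out=occurs, Main contactor lost=occurs → at least one input occurs → occurs.
Door loop unavailable [AND]: Door operator lost=occurs, Leveling path inoperative=occurs → all inputs occur → occurs.
Drive chain lost [AND]: Brake coil is out=occurs, B safety relay failed=occurs, Door interlock failed=occurs → all inputs occur → occurs.
Brake release inoperative [AND]: Leveling sensor is down=occurs, Drive chain lost=occurs → all inputs occur → occurs.
Elevator stuck between floors [AND]: Door loop unavailable=occurs, Brake release inoperative=occurs, Auxiliary door operator 2 degraded=occurs → all inputs occur → occurs.

Yes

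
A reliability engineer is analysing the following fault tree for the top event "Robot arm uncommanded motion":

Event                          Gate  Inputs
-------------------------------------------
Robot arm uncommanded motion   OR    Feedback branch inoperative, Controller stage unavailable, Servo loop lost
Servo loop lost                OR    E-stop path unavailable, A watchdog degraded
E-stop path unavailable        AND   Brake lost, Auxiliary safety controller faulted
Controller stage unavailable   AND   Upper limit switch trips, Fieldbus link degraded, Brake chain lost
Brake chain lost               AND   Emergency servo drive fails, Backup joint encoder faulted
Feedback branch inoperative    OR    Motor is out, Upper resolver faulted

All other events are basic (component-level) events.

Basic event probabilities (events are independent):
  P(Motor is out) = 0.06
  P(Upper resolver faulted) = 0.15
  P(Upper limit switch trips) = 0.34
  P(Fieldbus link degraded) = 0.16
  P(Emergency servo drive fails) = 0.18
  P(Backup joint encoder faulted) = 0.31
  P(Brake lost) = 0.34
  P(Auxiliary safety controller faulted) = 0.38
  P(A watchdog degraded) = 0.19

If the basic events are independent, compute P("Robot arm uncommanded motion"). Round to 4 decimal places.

P(Feedback branch inoperative) [OR] = 1 − (1−0.06) × (1−0.15) = 0.201000
P(Brake chain lost) [AND] = 0.18 × 0.31 = 0.055800
P(Controller stage unavailable) [AND] = 0.34 × 0.16 × 0.055800 = 0.003036
P(E-stop path unavailable) [AND] = 0.34 × 0.38 = 0.129200
P(Servo loop lost) [OR] = 1 − (1−0.129200) × (1−0.19) = 0.294652
P(Robot arm uncommanded motion) [OR] = 1 − (1−0.201000) × (1−0.003036) × (1−0.294652) = 0.438138
Rounded to 4 decimal places: P(Robot arm uncommanded motion) ≈ 0.4381.

0.4381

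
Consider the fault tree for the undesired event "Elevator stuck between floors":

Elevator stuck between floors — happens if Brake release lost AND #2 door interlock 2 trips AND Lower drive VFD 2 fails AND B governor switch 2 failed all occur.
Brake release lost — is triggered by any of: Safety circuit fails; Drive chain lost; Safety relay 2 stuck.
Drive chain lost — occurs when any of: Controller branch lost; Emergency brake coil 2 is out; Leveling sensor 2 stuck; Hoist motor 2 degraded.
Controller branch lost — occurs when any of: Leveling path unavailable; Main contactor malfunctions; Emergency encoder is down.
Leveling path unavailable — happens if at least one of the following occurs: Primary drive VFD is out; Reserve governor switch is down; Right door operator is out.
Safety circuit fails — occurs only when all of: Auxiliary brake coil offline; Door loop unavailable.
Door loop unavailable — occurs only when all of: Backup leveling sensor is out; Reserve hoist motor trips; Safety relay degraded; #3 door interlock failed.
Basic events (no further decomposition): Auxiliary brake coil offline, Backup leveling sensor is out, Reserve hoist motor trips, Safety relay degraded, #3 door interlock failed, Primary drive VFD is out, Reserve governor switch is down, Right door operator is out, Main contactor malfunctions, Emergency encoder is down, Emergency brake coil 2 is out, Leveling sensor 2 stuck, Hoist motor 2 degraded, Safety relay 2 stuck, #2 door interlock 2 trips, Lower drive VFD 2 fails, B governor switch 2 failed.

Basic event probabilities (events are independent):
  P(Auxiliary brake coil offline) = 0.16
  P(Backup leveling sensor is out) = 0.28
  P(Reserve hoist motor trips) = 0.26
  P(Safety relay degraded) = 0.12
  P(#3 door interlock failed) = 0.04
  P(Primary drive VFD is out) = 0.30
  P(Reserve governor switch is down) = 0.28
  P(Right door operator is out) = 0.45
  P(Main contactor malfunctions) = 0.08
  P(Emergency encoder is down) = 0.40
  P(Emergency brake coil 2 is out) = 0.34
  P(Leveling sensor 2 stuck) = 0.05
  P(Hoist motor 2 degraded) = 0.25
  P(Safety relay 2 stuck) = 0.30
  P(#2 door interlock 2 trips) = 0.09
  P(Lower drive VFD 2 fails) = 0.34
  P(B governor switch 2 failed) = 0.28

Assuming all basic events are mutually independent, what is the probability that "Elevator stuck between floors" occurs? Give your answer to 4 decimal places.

0.0081

P(Door loop unavailable) [AND] = 0.28 × 0.26 × 0.12 × 0.04 = 0.000349
P(Safety circuit fails) [AND] = 0.16 × 0.000349 = 0.000056
P(Leveling path unavailable) [OR] = 1 − (1−0.30) × (1−0.28) × (1−0.45) = 0.722800
P(Controller branch lost) [OR] = 1 − (1−0.722800) × (1−0.08) × (1−0.40) = 0.846986
P(Drive chain lost) [OR] = 1 − (1−0.846986) × (1−0.34) × (1−0.05) × (1−0.25) = 0.928045
P(Brake release lost) [OR] = 1 − (1−0.000056) × (1−0.928045) × (1−0.30) = 0.949634
P(Elevator stuck between floors) [AND] = 0.949634 × 0.09 × 0.34 × 0.28 = 0.008136
Rounded to 4 decimal places: P(Elevator stuck between floors) ≈ 0.0081.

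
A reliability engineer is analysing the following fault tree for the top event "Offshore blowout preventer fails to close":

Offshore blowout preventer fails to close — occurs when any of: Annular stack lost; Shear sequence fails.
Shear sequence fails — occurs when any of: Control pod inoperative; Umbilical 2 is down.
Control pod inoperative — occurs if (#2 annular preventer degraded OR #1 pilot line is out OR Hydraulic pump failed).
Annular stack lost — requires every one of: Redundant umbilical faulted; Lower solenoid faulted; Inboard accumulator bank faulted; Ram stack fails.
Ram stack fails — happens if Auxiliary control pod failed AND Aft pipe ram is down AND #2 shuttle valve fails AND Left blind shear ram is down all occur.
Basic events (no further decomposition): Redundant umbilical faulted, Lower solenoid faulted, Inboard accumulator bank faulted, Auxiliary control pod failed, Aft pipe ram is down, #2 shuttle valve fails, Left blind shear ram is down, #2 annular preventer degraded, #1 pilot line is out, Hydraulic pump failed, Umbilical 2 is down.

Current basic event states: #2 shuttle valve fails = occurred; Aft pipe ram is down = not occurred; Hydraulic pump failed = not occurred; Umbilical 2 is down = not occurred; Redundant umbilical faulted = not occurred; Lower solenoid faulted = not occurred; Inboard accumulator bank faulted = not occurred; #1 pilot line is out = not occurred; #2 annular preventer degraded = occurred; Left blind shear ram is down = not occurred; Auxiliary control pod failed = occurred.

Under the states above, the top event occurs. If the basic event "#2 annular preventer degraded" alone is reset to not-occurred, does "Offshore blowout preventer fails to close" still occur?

Counterfactual: set "#2 annular preventer degraded" to not occurred.
Ram stack fails [AND]: Auxiliary control pod failed=occurs, Aft pipe ram is down=not, #2 shuttle valve fails=occurs, Left blind shear ram is down=not → not all inputs occur → does not occur.
Annular stack lost [AND]: Redundant umbilical faulted=not, Lower solenoid faulted=not, Inboard accumulator bank faulted=not, Ram stack fails=not → not all inputs occur → does not occur.
Control pod inoperative [OR]: #2 annular preventer degraded=not, #1 pilot line is out=not, Hydraulic pump failed=not → no input occurs → does not occur.
Shear sequence fails [OR]: Control pod inoperative=not, Umbilical 2 is down=not → no input occurs → does not occur.
Offshore blowout preventer fails to close [OR]: Annular stack lost=not, Shear sequence fails=not → no input occurs → does not occur.

No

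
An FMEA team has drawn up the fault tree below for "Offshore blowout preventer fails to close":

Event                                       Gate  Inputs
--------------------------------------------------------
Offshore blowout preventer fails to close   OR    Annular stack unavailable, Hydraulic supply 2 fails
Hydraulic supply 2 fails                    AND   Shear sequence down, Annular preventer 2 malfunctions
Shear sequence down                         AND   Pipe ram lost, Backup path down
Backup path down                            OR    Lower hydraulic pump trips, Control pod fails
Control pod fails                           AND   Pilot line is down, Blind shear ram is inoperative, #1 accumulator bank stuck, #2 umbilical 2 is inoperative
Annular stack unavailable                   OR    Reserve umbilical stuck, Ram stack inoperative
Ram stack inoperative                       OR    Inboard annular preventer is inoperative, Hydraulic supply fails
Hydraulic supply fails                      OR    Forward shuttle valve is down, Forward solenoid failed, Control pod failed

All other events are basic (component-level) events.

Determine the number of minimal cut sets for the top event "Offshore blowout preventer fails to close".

Hydraulic supply fails [OR]: union of children's cut sets → 3 cut set(s).
Ram stack inoperative [OR]: union of children's cut sets → 4 cut set(s).
Annular stack unavailable [OR]: union of children's cut sets → 5 cut set(s).
Control pod fails [AND]: one cut set from each child combined → 1 × 1 × 1 × 1 = 1 cut set(s).
Backup path down [OR]: union of children's cut sets → 2 cut set(s).
Shear sequence down [AND]: one cut set from each child combined → 1 × 2 = 2 cut set(s).
Hydraulic supply 2 fails [AND]: one cut set from each child combined → 2 × 1 = 2 cut set(s).
Offshore blowout preventer fails to close [OR]: union of children's cut sets → 7 cut set(s).
Minimal cut sets: {Reserve umbilical stuck}; {Inboard annular preventer is inoperative}; {Forward shuttle valve is down}; {Forward solenoid failed}; {Control pod failed}; {Annular preventer 2 malfunctions, Lower hydraulic pump trips, Pipe ram lost}; {#1 accumulator bank stuck, #2 umbilical 2 is inoperative, Annular preventer 2 malfunctions, Blind shear ram is inoperative, Pilot line is down, Pipe ram lost}.

7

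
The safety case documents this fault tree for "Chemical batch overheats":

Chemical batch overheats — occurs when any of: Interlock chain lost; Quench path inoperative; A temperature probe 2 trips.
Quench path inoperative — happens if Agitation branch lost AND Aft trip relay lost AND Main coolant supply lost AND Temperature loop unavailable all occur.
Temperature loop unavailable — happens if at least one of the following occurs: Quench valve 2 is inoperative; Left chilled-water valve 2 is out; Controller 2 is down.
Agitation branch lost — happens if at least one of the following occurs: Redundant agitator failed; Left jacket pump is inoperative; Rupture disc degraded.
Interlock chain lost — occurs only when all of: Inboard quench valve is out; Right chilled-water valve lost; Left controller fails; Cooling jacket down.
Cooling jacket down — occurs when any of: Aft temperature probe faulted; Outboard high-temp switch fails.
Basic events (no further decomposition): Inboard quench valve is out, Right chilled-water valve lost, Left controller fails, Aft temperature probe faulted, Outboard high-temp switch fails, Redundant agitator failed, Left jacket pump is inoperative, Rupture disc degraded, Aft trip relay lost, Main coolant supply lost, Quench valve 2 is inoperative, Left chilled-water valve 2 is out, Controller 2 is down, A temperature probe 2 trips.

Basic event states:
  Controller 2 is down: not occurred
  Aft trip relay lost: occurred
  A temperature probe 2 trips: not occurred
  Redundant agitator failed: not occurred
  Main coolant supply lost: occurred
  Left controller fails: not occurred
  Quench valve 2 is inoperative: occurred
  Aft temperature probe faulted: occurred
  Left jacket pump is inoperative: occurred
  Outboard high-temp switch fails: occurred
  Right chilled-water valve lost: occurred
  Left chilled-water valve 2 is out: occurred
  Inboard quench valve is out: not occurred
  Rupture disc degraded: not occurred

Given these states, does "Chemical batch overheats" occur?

Cooling jacket down [OR]: Aft temperature probe faulted=occurs, Outboard high-temp switch fails=occurs → at least one input occurs → occurs.
Interlock chain lost [AND]: Inboard quench valve is out=not, Right chilled-water valve lost=occurs, Left controller fails=not, Cooling jacket down=occurs → not all inputs occur → does not occur.
Agitation branch lost [OR]: Redundant agitator failed=not, Left jacket pump is inoperative=occurs, Rupture disc degraded=not → at least one input occurs → occurs.
Temperature loop unavailable [OR]: Quench valve 2 is inoperative=occurs, Left chilled-water valve 2 is out=occurs, Controller 2 is down=not → at least one input occurs → occurs.
Quench path inoperative [AND]: Agitation branch lost=occurs, Aft trip relay lost=occurs, Main coolant supply lost=occurs, Temperature loop unavailable=occurs → all inputs occur → occurs.
Chemical batch overheats [OR]: Interlock chain lost=not, Quench path inoperative=occurs, A temperature probe 2 trips=not → at least one input occurs → occurs.

Yes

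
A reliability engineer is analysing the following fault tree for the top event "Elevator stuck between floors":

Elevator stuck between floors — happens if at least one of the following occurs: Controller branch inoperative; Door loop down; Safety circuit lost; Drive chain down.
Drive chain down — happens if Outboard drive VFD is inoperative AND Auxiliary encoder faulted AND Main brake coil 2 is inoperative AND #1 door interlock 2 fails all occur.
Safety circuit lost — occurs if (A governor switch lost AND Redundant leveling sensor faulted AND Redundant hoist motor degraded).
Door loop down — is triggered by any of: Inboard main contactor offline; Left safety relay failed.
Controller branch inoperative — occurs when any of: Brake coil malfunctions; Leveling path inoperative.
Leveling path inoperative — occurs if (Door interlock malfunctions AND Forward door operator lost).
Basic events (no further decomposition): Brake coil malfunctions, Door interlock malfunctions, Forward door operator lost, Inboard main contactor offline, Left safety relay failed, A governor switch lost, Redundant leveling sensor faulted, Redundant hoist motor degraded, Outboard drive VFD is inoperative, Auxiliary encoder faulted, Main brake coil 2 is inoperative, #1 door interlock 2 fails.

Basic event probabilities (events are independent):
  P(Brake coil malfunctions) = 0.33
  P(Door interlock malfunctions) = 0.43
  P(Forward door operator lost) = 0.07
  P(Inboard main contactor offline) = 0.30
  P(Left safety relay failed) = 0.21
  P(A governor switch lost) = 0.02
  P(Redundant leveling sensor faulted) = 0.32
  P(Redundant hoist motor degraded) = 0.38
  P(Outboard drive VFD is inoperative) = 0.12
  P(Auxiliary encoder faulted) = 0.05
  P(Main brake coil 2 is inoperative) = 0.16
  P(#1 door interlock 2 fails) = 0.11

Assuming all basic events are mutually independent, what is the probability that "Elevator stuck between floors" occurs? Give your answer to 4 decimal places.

P(Leveling path inoperative) [AND] = 0.43 × 0.07 = 0.030100
P(Controller branch inoperative) [OR] = 1 − (1−0.33) × (1−0.030100) = 0.350167
P(Door loop down) [OR] = 1 − (1−0.30) × (1−0.21) = 0.447000
P(Safety circuit lost) [AND] = 0.02 × 0.32 × 0.38 = 0.002432
P(Drive chain down) [AND] = 0.12 × 0.05 × 0.16 × 0.11 = 0.000106
P(Elevator stuck between floors) [OR] = 1 − (1−0.350167) × (1−0.447000) × (1−0.002432) × (1−0.000106) = 0.641554
Rounded to 4 decimal places: P(Elevator stuck between floors) ≈ 0.6416.

0.6416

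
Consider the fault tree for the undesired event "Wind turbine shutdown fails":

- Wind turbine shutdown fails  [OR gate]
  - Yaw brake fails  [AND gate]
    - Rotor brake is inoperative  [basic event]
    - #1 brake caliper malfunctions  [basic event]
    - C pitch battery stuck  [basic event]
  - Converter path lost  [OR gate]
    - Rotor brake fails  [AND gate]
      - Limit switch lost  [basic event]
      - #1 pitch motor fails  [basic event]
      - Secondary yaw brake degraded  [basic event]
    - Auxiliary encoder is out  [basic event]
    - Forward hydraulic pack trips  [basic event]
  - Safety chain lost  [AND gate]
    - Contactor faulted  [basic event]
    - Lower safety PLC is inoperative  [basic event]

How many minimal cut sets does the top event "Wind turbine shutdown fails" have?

Yaw brake fails [AND]: one cut set from each child combined → 1 × 1 × 1 = 1 cut set(s).
Rotor brake fails [AND]: one cut set from each child combined → 1 × 1 × 1 = 1 cut set(s).
Converter path lost [OR]: union of children's cut sets → 3 cut set(s).
Safety chain lost [AND]: one cut set from each child combined → 1 × 1 = 1 cut set(s).
Wind turbine shutdown fails [OR]: union of children's cut sets → 5 cut set(s).
Minimal cut sets: {#1 brake caliper malfunctions, C pitch battery stuck, Rotor brake is inoperative}; {#1 pitch motor fails, Limit switch lost, Secondary yaw brake degraded}; {Auxiliary encoder is out}; {Forward hydraulic pack trips}; {Contactor faulted, Lower safety PLC is inoperative}.

5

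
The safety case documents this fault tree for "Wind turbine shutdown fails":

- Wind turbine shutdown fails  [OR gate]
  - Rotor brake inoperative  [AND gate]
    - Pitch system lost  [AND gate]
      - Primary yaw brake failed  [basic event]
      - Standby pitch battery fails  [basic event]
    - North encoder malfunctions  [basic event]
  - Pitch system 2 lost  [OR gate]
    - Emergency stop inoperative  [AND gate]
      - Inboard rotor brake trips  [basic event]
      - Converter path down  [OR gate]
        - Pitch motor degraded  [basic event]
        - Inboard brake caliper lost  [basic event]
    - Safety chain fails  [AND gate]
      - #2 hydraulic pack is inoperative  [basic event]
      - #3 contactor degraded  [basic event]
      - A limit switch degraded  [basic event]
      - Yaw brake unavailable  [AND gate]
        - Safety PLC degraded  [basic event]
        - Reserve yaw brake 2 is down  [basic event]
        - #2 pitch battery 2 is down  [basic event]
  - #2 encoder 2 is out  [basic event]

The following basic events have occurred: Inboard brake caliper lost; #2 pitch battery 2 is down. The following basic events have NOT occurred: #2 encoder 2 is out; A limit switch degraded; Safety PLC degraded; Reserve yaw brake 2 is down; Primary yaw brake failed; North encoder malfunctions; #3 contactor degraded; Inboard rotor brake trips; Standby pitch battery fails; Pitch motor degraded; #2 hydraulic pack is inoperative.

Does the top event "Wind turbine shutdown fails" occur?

Pitch system lost [AND]: Primary yaw brake failed=not, Standby pitch battery fails=not → not all inputs occur → does not occur.
Rotor brake inoperative [AND]: Pitch system lost=not, North encoder malfunctions=not → not all inputs occur → does not occur.
Converter path down [OR]: Pitch motor degraded=not, Inboard brake caliper lost=occurs → at least one input occurs → occurs.
Emergency stop inoperative [AND]: Inboard rotor brake trips=not, Converter path down=occurs → not all inputs occur → does not occur.
Yaw brake unavailable [AND]: Safety PLC degraded=not, Reserve yaw brake 2 is down=not, #2 pitch battery 2 is down=occurs → not all inputs occur → does not occur.
Safety chain fails [AND]: #2 hydraulic pack is inoperative=not, #3 contactor degraded=not, A limit switch degraded=not, Yaw brake unavailable=not → not all inputs occur → does not occur.
Pitch system 2 lost [OR]: Emergency stop inoperative=not, Safety chain fails=not → no input occurs → does not occur.
Wind turbine shutdown fails [OR]: Rotor brake inoperative=not, Pitch system 2 lost=not, #2 encoder 2 is out=not → no input occurs → does not occur.

No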